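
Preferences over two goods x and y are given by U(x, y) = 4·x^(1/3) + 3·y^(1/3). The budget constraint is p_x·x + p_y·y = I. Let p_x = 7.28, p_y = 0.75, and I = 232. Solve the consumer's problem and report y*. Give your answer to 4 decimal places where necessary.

y* = 207.0274

MRS = MU_x/MU_y = (4/3)·(y/x)^(2/3). Set equal to p_x/p_y.
Solve for the ratio: y/x = [(3/4)·p_x/p_y]^(1.5).
With the ratio pinned down, the budget gives x* = I/(p_x + p_y·(y/x)) and y* = (y/x)·x*.
Numerically y/x = 19.642514, so x* = 232/(7.28 + 0.75·19.642514) = 10.5398 and y* = 19.642514·10.5398 = 207.0274.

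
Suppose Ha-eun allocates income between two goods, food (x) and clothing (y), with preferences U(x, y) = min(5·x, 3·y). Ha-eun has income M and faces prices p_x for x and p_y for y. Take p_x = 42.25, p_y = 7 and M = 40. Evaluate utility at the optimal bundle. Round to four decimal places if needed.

V = 3.7094

With perfect complements, no substitution: consume in ratio x:y = 3:5.
Budget: p_x·x + p_y·(5/3)·x = M, so (3·p_x + 5·p_y)·x = 3·M.
Demand: x*(p_x,p_y,M) = 3·M/(3·p_x + 5·p_y), y* = 5·M/(3·p_x + 5·p_y).
Here 3·42.25 + 5·7 = 161.75, giving x* = 0.7419 and y* = 1.2365.
Utility at the optimum: U(0.7419, 1.2365) = 3.7094.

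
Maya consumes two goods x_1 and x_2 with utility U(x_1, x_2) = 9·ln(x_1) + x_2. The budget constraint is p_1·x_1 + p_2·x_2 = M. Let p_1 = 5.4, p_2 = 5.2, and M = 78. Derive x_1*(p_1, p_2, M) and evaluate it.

So x_1*(p_1,p_2) = 9·p_2/p_1, independent of income; and x_2* = (M − 9·p_2)/p_2.
At the given prices: x_1* = 9·5.2/5.4 = 8.6667.

x_1* = 8.6667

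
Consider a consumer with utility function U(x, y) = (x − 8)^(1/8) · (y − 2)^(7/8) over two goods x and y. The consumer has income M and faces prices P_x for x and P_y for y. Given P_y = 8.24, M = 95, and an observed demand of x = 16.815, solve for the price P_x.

Let x' = x−8, y' = y−2. MRS = (1/7)·y'/x' = P_x/P_y.
After buying the subsistence bundle (8, 2), a share 0.125 of the remaining income goes to x: x* = 8 + 0.125·(M − 8P_x − 2P_y)/P_x.
Set x* = 16.815 in the demand function and solve for P_x: P_x = 1.

P_x = 1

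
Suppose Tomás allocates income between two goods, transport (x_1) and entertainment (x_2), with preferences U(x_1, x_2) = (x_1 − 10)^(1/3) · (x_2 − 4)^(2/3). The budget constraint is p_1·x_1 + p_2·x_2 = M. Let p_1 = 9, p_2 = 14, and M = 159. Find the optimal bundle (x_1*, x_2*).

Let x_1' = x_1−10, x_2' = x_2−4. MRS = (1/2)·x_2'/x_1' = p_1/p_2.
After buying the subsistence bundle (10, 4), a share 1/3 of the remaining income goes to x_1: x_1* = 10 + 1/3·(M − 10p_1 − 4p_2)/p_1.
Discretionary income = 159 − 10·9 − 4·14 = 13; x_1* = 10 + 1/3·13/9 = 10.4815; x_2* = 4 + 2/3·13/14 = 4.619.

x_1* = 10.4815, x_2* = 4.619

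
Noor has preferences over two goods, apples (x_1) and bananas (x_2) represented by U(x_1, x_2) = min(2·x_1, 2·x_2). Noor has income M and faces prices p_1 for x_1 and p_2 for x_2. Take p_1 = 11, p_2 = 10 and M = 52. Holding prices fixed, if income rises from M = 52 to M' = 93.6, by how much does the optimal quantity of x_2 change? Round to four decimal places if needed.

Δx_2* = 1.981

Here 2·11 + 2·10 = 42, giving x_2* = 2.4762.
At M' = 93.6: x_2* = 4.4571. Change: 4.4571 − 2.4762 = 1.981.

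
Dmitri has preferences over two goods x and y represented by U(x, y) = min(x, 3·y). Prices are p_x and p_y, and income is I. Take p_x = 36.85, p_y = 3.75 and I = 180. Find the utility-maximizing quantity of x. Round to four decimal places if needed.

x* = 4.7244

Leontief preferences: the optimum is at the kink where x/3 = y/1, i.e. y = (1/3)·x.
Budget: p_x·x + p_y·(1/3)·x = I, so (3·p_x + p_y)·x = 3·I.
Demand: x*(p_x,p_y,I) = 3·I/(3·p_x + p_y), y* = I/(3·p_x + p_y).
Here 3·36.85 + 3.75 = 114.3, giving x* = 4.7244.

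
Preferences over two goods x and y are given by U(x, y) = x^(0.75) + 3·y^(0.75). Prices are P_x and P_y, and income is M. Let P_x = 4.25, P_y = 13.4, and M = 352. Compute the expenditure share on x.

MU_x ∝ x^(-0.25), MU_y ∝ 3·y^(-0.25), so MRS = (1/3)·(y/x)^(0.25) = P_x/P_y.
Solve for the ratio: y/x = [3·P_x/P_y]^(4).
Substitute y = (y/x)·x into the budget: x* = M/(P_x + P_y·(y/x)).
Numerically y/x = 0.819637, so x* = 352/(4.25 + 13.4·0.819637) = 23.1075 and y* = 0.819637·23.1075 = 18.9398.
Expenditure on x: 4.25·23.1075 = 98.207; share = 0.279.

share on x = 0.279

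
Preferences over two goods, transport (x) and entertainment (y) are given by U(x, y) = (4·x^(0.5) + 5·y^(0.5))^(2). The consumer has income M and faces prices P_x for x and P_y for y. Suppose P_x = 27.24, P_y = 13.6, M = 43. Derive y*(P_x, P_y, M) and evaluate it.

From the CES first-order condition, (4/5)·(y/x)^(0.5) = P_x/P_y.
Hence y/x = ((5/4)·P_x/P_y)^(1/(0.5)), i.e. raised to the 2 power.
With the ratio pinned down, the budget gives x* = M/(P_x + P_y·(y/x)) and y* = (y/x)·x*.
Numerically y/x = 6.268396, so x* = 43/(27.24 + 13.6·6.268396) = 0.3823 and y* = 6.268396·0.3823 = 2.3961.

y* = 2.3961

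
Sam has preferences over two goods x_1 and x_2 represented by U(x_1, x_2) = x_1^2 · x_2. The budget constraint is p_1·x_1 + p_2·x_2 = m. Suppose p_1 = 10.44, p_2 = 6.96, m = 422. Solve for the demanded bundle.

MU_x_1/MU_x_2 = (2·x_2)/(x_1); tangency sets this equal to p_1/p_2.
Rearranging, p_2·x_2 = (1/2)·p_1·x_1. Substituting into the budget gives p_1·x_1·(1 + (1/2)) = m.
Demand: x_1*(p_1,p_2,m) = 2/3·m/p_1 and x_2* = 1/3·m/p_2.
At p_1=10.44, p_2=6.96, m=422: x_1* = 2/3·422/10.44 = 26.9476, x_2* = 20.2107.

x_1* = 26.9476, x_2* = 20.2107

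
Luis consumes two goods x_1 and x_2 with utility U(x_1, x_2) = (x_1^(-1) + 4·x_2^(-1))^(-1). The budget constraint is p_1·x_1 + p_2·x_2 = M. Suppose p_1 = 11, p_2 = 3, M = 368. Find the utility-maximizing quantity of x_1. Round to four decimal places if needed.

MRS = MU_x_1/MU_x_2 = (1/4)·(x_2/x_1)^(2). Set equal to p_1/p_2.
Solve for the ratio: x_2/x_1 = [4·p_1/p_2]^(0.5).
Substitute x_2 = (x_2/x_1)·x_1 into the budget: x_1* = M/(p_1 + p_2·(x_2/x_1)).
Numerically x_2/x_1 = 3.829708, so x_1* = 368/(11 + 3·3.829708) = 16.3635.

x_1* = 16.3635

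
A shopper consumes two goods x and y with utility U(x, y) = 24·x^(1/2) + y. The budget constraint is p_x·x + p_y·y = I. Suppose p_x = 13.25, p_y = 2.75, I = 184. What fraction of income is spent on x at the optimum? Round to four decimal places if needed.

Solve: √x = 12·p_y/p_x, so x*(p_x,p_y) = (12·p_y/p_x)², and y* = (I − p_x·x*)/p_y.
Plugging in: x* = (12·2.75/13.25)² = 6.2029, y* = 37.0223.
Expenditure on x: 13.25·6.2029 = 82.1887; share = 0.4467.

share on x = 0.4467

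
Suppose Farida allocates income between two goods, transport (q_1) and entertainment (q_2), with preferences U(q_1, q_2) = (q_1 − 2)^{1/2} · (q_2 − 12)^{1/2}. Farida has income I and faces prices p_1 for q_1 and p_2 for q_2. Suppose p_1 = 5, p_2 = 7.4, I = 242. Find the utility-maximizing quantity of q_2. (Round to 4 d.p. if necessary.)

q_2* = 21.6757

MRS = (q_2−12)/(q_1−2). Tangency with p_1/p_2 gives q_2−12 = (p_1/p_2)·(q_1−2).
After buying the subsistence bundle (2, 12), a share 0.5 of the remaining income goes to q_1: q_1* = 2 + 0.5·(I − 2p_1 − 12p_2)/p_1.
Discretionary income = 242 − 2·5 − 12·7.4 = 143.2; q_2* = 12 + 0.5·143.2/7.4 = 21.6757.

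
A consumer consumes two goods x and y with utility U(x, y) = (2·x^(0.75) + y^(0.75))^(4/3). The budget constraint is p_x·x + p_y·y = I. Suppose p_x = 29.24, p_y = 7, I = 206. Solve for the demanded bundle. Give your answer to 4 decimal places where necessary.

From the CES first-order condition, 2·(y/x)^(0.25) = p_x/p_y.
Hence y/x = ((1/2)·p_x/p_y)^(1/(0.25)), i.e. raised to the 4 power.
Substitute y = (y/x)·x into the budget: x* = I/(p_x + p_y·(y/x)).
Numerically y/x = 19.028183, so x* = 206/(29.24 + 7·19.028183) = 1.2682 and y* = 19.028183·1.2682 = 24.1312.

x* = 1.2682, y* = 24.1312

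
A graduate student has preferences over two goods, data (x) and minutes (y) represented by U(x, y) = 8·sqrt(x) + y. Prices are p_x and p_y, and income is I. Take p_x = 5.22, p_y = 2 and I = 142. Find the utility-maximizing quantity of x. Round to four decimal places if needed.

Plugging in: x* = (4·2/5.22)² = 2.3488.

x* = 2.3488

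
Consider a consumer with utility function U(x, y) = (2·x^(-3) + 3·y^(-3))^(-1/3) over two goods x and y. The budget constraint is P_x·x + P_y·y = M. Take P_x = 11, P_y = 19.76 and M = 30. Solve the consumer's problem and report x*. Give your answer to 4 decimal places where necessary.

From the CES first-order condition, (2/3)·(y/x)^(4) = P_x/P_y.
Solve for the ratio: y/x = [(3/2)·P_x/P_y]^(0.25).
Substitute y = (y/x)·x into the budget: x* = M/(P_x + P_y·(y/x)).
Numerically y/x = 0.955926, so x* = 30/(11 + 19.76·0.955926) = 1.0037.

x* = 1.0037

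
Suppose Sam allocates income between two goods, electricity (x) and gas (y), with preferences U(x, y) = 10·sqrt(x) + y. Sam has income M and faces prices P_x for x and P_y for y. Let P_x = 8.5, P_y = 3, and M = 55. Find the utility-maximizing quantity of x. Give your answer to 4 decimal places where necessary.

x* = 3.1142

Solve: √x = 5·P_y/P_x, so x*(P_x,P_y) = (5·P_y/P_x)², and y* = (M − P_x·x*)/P_y.
Plugging in: x* = (5·3/8.5)² = 3.1142.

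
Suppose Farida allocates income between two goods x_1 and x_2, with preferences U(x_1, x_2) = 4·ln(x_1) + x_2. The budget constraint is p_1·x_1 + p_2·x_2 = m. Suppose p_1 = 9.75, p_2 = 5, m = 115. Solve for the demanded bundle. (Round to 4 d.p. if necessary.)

So x_1*(p_1,p_2) = 4·p_2/p_1, independent of income; and x_2* = (m − 4·p_2)/p_2.
At the given prices: x_1* = 4·5/9.75 = 2.0513, and x_2* = 19.

x_1* = 2.0513, x_2* = 19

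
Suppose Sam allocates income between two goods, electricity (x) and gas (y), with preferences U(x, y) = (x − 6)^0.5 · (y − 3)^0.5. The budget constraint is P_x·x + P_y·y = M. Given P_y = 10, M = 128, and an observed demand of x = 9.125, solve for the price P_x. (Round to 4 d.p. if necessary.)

P_x = 8

Let x' = x−6, y' = y−3. MRS = y'/x' = P_x/P_y.
Substituting into the budget: x* = 6 + 0.5·(M − 6·P_x − 3·P_y)/P_x, and y* = 3 + 0.5·(…)/P_y.
Set x* = 9.125 in the demand function and solve for P_x: P_x = 8.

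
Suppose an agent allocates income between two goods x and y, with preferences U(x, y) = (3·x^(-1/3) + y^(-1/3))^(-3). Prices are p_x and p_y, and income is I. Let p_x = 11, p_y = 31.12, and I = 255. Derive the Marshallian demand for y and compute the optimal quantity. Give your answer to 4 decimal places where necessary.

From the CES first-order condition, 3·(y/x)^(4/3) = p_x/p_y.
Solve for the ratio: y/x = [(1/3)·p_x/p_y]^(0.75).
With the ratio pinned down, the budget gives x* = I/(p_x + p_y·(y/x)) and y* = (y/x)·x*.
Numerically y/x = 0.201105, so x* = 255/(11 + 31.12·0.201105) = 14.7754 and y* = 0.201105·14.7754 = 2.9714.

y* = 2.9714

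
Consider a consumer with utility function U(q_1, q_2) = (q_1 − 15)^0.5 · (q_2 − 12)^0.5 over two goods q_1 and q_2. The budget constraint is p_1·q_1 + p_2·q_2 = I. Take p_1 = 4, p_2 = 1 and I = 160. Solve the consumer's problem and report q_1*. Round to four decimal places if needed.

q_1* = 26

Substituting into the budget: q_1* = 15 + 0.5·(I − 15·p_1 − 12·p_2)/p_1, and q_2* = 12 + 0.5·(…)/p_2.
Discretionary income = 160 − 15·4 − 12·1 = 88; q_1* = 15 + 0.5·88/4 = 26.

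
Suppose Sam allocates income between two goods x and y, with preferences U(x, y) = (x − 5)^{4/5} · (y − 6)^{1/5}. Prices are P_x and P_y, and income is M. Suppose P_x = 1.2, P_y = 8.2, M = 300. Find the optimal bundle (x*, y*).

After buying the subsistence bundle (5, 6), a share 0.8 of the remaining income goes to x: x* = 5 + 0.8·(M − 5P_x − 6P_y)/P_x.
Discretionary income = 300 − 5·1.2 − 6·8.2 = 244.8; x* = 5 + 0.8·244.8/1.2 = 168.2; y* = 6 + 0.2·244.8/8.2 = 11.9707.

x* = 168.2, y* = 11.9707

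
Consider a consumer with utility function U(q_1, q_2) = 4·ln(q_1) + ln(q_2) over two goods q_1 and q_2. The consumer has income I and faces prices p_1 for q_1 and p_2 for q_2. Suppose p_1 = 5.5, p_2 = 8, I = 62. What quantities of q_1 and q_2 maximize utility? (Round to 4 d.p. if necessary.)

MU_q_1/MU_q_2 = (4·q_2)/(q_1); tangency sets this equal to p_1/p_2.
Rearranging, p_2·q_2 = (1/4)·p_1·q_1. Substituting into the budget gives p_1·q_1·(1 + (1/4)) = I.
Demand: q_1*(p_1,p_2,I) = 0.8·I/p_1 and q_2* = 0.2·I/p_2.
At p_1=5.5, p_2=8, I=62: q_1* = 0.8·62/5.5 = 9.0182, q_2* = 1.55.

q_1* = 9.0182, q_2* = 1.55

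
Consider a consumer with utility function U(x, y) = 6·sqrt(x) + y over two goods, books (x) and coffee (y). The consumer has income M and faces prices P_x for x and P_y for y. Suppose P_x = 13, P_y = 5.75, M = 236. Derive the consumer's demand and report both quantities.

x* = 1.7607, y* = 37.0627

Set MRS = P_x/P_y: 3·x^(−1/2) = P_x/P_y.
Thus x* = (3·P_y/P_x)² — independent of M — with the rest of income spent on y.
Plugging in: x* = (3·5.75/13)² = 1.7607, y* = 37.0627.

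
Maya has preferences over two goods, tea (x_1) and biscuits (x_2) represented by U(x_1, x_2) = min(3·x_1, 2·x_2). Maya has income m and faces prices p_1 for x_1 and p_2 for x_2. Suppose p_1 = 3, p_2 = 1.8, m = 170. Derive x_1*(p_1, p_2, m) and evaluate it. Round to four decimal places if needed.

Leontief preferences: the optimum is at the kink where x_1/2 = x_2/3, i.e. x_2 = (3/2)·x_1.
Budget: p_1·x_1 + p_2·(3/2)·x_1 = m, so (2·p_1 + 3·p_2)·x_1 = 2·m.
Demand: x_1*(p_1,p_2,m) = 2·m/(2·p_1 + 3·p_2), x_2* = 3·m/(2·p_1 + 3·p_2).
Here 2·3 + 3·1.8 = 11.4, giving x_1* = 29.8246.

x_1* = 29.8246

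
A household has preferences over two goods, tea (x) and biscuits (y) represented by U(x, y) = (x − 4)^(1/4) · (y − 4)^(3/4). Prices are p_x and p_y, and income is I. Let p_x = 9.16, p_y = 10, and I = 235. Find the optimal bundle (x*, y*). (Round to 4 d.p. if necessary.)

This is Cobb-Douglas in (x−4, y−4): tangency gives 0.25·p_y·(y−4) = 0.75·p_x·(x−4).
After buying the subsistence bundle (4, 4), a share 0.25 of the remaining income goes to x: x* = 4 + 0.25·(I − 4p_x − 4p_y)/p_x.
Discretionary income = 235 − 4·9.16 − 4·10 = 158.36; x* = 4 + 0.25·158.36/9.16 = 8.3221; y* = 4 + 0.75·158.36/10 = 15.877.

x* = 8.3221, y* = 15.877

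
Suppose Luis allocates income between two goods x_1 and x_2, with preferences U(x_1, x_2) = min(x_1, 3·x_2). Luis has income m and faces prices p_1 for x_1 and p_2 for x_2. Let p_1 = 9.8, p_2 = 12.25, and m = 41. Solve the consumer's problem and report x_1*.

x_1* = 2.9532

Demand: x_1*(p_1,p_2,m) = 3·m/(3·p_1 + p_2), x_2* = m/(3·p_1 + p_2).
Here 3·9.8 + 12.25 = 41.65, giving x_1* = 2.9532.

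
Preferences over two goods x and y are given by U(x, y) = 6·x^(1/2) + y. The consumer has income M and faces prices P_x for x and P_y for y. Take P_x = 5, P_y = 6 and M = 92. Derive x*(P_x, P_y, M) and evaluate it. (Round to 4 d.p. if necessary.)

x* = 12.96

MU_x = 3/√x, MU_y = 1. Tangency: 3/√x = P_x/P_y.
Thus x* = (3·P_y/P_x)² — independent of M — with the rest of income spent on y.
Plugging in: x* = (3·6/5)² = 12.96.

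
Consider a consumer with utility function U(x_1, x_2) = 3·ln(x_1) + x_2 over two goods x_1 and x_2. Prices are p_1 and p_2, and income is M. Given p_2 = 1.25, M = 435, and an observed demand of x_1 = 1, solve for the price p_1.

Set MRS = p_1/p_2: (3/x_1)/1 = p_1/p_2.
So x_1*(p_1,p_2) = 3·p_2/p_1, independent of income; and x_2* = (M − 3·p_2)/p_2.
Set x_1* = 1 in the demand function and solve for p_1: p_1 = 3.75.

p_1 = 3.75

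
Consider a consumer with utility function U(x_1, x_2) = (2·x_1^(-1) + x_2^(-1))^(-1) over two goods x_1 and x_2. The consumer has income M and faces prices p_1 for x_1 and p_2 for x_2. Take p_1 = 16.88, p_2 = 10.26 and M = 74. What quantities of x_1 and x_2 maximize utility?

From the CES first-order condition, 2·(x_2/x_1)^(2) = p_1/p_2.
Solve for the ratio: x_2/x_1 = [(1/2)·p_1/p_2]^(0.5).
With the ratio pinned down, the budget gives x_1* = M/(p_1 + p_2·(x_2/x_1)) and x_2* = (x_2/x_1)·x_1*.
Numerically x_2/x_1 = 0.90698, so x_1* = 74/(16.88 + 10.26·0.90698) = 2.826 and x_2* = 0.90698·2.826 = 2.5631.

x_1* = 2.826, x_2* = 2.5631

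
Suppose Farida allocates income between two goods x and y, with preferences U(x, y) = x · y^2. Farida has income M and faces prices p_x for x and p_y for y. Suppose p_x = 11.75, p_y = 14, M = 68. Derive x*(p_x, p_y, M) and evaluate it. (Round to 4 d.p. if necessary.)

The MRS is (1/2)·y/x. Set MRS = p_x/p_y.
Rearranging, p_y·y = 2·p_x·x. Substituting into the budget gives p_x·x·(1 + 2) = M.
Demand: x*(p_x,p_y,M) = 1/3·M/p_x and y* = 2/3·M/p_y.
At p_x=11.75, p_y=14, M=68: x* = 1/3·68/11.75 = 1.9291.

x* = 1.9291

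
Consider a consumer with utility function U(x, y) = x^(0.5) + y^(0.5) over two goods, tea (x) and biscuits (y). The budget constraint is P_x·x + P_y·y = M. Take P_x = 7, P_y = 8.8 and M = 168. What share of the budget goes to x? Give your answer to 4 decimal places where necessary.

share on x = 0.557

MRS = MU_x/MU_y = (y/x)^(0.5). Set equal to P_x/P_y.
Hence y/x = (P_x/P_y)^(1/(0.5)), i.e. raised to the 2 power.
With the ratio pinned down, the budget gives x* = M/(P_x + P_y·(y/x)) and y* = (y/x)·x*.
Numerically y/x = 0.632748, so x* = 168/(7 + 8.8·0.632748) = 13.3671 and y* = 0.632748·13.3671 = 8.458.
Expenditure on x: 7·13.3671 = 93.5696; share = 0.557.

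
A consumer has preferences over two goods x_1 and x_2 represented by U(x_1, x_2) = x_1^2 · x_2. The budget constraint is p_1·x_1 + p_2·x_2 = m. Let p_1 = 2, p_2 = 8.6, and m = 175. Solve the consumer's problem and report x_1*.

x_1* = 58.3333

The MRS is 2·x_2/x_1. Set MRS = p_1/p_2.
So 2·p_2·x_2 = p_1·x_1; combined with the budget, a share 2/3 of income goes to x_1.
Demand: x_1*(p_1,p_2,m) = 2/3·m/p_1 and x_2* = 1/3·m/p_2.
At p_1=2, p_2=8.6, m=175: x_1* = 2/3·175/2 = 58.3333.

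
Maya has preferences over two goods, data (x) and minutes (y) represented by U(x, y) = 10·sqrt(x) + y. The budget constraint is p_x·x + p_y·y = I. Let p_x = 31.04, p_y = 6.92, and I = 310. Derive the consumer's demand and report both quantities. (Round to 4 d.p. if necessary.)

x* = 1.2425, y* = 39.2242

Plugging in: x* = (5·6.92/31.04)² = 1.2425, y* = 39.2242.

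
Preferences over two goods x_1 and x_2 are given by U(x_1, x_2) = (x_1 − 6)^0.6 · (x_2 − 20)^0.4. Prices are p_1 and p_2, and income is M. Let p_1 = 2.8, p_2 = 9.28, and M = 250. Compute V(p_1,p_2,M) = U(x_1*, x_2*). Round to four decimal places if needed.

MRS = (3/2)·(x_2−20)/(x_1−6). Tangency with p_1/p_2 gives x_2−20 = (2/3)·(p_1/p_2)·(x_1−6).
Substituting into the budget: x_1* = 6 + 0.6·(M − 6·p_1 − 20·p_2)/p_1, and x_2* = 20 + 0.4·(…)/p_2.
Discretionary income = 250 − 6·2.8 − 20·9.28 = 47.6; x_1* = 6 + 0.6·47.6/2.8 = 16.2; x_2* = 20 + 0.4·47.6/9.28 = 22.0517.
Utility at the optimum: U(16.2, 22.0517) = 5.3704.

V = 5.3704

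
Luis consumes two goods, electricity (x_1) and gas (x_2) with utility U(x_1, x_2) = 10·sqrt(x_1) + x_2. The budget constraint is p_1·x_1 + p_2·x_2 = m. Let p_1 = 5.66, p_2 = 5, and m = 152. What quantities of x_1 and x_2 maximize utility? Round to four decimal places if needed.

Solve: √x_1 = 5·p_2/p_1, so x_1*(p_1,p_2) = (5·p_2/p_1)², and x_2* = (m − p_1·x_1*)/p_2.
Plugging in: x_1* = (5·5/5.66)² = 19.5095, x_2* = 8.3152.

x_1* = 19.5095, x_2* = 8.3152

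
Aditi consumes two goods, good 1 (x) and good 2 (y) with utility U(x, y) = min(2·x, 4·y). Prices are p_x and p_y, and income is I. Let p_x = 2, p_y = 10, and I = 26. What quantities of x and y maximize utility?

x* = 3.7143, y* = 1.8571

Leontief preferences: the optimum is at the kink where x/4 = y/2, i.e. y = (1/2)·x.
Budget: p_x·x + p_y·(1/2)·x = I, so (4·p_x + 2·p_y)·x = 4·I.
Demand: x*(p_x,p_y,I) = 4·I/(4·p_x + 2·p_y), y* = 2·I/(4·p_x + 2·p_y).
Here 4·2 + 2·10 = 28, giving x* = 3.7143 and y* = 1.8571.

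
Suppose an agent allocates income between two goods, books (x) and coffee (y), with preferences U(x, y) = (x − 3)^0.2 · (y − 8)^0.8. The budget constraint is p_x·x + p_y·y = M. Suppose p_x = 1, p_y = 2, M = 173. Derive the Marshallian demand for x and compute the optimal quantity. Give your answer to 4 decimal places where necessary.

x* = 33.8

MRS = (1/4)·(y−8)/(x−3). Tangency with p_x/p_y gives y−8 = 4·(p_x/p_y)·(x−3).
After buying the subsistence bundle (3, 8), a share 0.2 of the remaining income goes to x: x* = 3 + 0.2·(M − 3p_x − 8p_y)/p_x.
Discretionary income = 173 − 3·1 − 8·2 = 154; x* = 3 + 0.2·154/1 = 33.8.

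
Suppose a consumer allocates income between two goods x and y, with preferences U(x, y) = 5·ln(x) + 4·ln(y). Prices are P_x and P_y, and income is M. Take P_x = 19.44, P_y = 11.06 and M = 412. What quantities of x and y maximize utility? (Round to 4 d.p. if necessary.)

x* = 11.7741, y* = 16.5562

Tangency: MRS = (5/4)·y/x = P_x/P_y.
So 5·P_y·y = 4·P_x·x; combined with the budget, a share 5/9 of income goes to x.
Demand: x*(P_x,P_y,M) = 5/9·M/P_x and y* = 4/9·M/P_y.
At P_x=19.44, P_y=11.06, M=412: x* = 5/9·412/19.44 = 11.7741, y* = 16.5562.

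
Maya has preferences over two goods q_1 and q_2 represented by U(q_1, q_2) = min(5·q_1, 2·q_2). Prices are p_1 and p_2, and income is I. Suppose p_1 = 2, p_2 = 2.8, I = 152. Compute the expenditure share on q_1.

With perfect complements, no substitution: consume in ratio q_1:q_2 = 2:5.
Budget: p_1·q_1 + p_2·(5/2)·q_1 = I, so (2·p_1 + 5·p_2)·q_1 = 2·I.
Demand: q_1*(p_1,p_2,I) = 2·I/(2·p_1 + 5·p_2), q_2* = 5·I/(2·p_1 + 5·p_2).
Here 2·2 + 5·2.8 = 18, giving q_1* = 16.8889 and q_2* = 42.2222.
Expenditure on q_1: 2·16.8889 = 33.7778; share = 0.2222.

share on q_1 = 0.2222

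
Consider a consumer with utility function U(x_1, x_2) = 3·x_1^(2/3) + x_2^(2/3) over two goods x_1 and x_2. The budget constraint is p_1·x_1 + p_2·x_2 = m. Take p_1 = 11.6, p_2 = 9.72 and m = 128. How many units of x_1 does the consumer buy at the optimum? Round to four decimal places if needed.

From the CES first-order condition, 3·(x_2/x_1)^(1/3) = p_1/p_2.
Hence x_2/x_1 = ((1/3)·p_1/p_2)^(1/(1/3)), i.e. raised to the 3 power.
With the ratio pinned down, the budget gives x_1* = m/(p_1 + p_2·(x_2/x_1)) and x_2* = (x_2/x_1)·x_1*.
Numerically x_2/x_1 = 0.062952, so x_1* = 128/(11.6 + 9.72·0.062952) = 10.4816.

x_1* = 10.4816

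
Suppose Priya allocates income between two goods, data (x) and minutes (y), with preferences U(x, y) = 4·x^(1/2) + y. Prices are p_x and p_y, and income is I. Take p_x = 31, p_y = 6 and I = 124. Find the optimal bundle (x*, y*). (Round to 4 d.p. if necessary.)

Thus x* = (2·p_y/p_x)² — independent of I — with the rest of income spent on y.
Plugging in: x* = (2·6/31)² = 0.1498, y* = 19.8925.

x* = 0.1498, y* = 19.8925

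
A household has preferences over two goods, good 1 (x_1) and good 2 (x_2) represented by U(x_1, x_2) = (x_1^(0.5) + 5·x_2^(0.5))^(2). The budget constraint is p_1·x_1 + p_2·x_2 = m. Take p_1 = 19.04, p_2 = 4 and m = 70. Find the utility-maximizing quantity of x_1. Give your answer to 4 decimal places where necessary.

x_1* = 0.0306

MRS = MU_x_1/MU_x_2 = (1/5)·(x_2/x_1)^(0.5). Set equal to p_1/p_2.
Hence x_2/x_1 = (5·p_1/p_2)^(1/(0.5)), i.e. raised to the 2 power.
Substitute x_2 = (x_2/x_1)·x_1 into the budget: x_1* = m/(p_1 + p_2·(x_2/x_1)).
Numerically x_2/x_1 = 566.44, so x_1* = 70/(19.04 + 4·566.44) = 0.0306.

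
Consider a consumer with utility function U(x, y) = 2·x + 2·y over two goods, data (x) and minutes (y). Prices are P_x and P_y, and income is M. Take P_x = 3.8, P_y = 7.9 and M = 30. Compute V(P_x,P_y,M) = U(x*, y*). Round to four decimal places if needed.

Linear utility — the consumer picks whichever good has higher MU/price: 2/3.8 = 0.5263 vs 2/7.9 = 0.2532.
x gives more utility per dollar, so spend all income on x: x* = M/P_x, y* = 0.
Numerically: x* = 7.8947, y* = 0.
Utility at the optimum: U(7.8947, 0) = 15.7895.

V = 15.7895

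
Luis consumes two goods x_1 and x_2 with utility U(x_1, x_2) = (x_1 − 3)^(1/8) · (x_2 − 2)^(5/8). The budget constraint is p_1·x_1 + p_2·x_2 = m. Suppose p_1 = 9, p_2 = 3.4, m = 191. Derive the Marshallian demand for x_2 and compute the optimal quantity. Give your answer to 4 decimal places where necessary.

x_2* = 40.5294

This is Cobb-Douglas in (x_1−3, x_2−2): tangency gives 0.125·p_2·(x_2−2) = 0.625·p_1·(x_1−3).
After buying the subsistence bundle (3, 2), a share 1/6 of the remaining income goes to x_1: x_1* = 3 + 1/6·(m − 3p_1 − 2p_2)/p_1.
Discretionary income = 191 − 3·9 − 2·3.4 = 157.2; x_2* = 2 + 5/6·157.2/3.4 = 40.5294.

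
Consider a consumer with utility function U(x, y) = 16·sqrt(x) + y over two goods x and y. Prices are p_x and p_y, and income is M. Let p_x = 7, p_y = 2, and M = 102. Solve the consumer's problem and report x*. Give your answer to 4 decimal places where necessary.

Utility is quasi-linear in y; the FOC for x is 8/√x = p_x/p_y.
Thus x* = (8·p_y/p_x)² — independent of M — with the rest of income spent on y.
Plugging in: x* = (8·2/7)² = 5.2245.

x* = 5.2245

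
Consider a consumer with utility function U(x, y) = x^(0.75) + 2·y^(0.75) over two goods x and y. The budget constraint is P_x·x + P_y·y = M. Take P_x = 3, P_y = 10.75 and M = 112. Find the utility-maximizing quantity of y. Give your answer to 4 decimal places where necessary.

y* = 2.6882

MU_x ∝ x^(-0.25), MU_y ∝ 2·y^(-0.25), so MRS = (1/2)·(y/x)^(0.25) = P_x/P_y.
Solve for the ratio: y/x = [2·P_x/P_y]^(4).
Substitute y = (y/x)·x into the budget: x* = M/(P_x + P_y·(y/x)).
Numerically y/x = 0.097045, so x* = 112/(3 + 10.75·0.097045) = 27.7006 and y* = 0.097045·27.7006 = 2.6882.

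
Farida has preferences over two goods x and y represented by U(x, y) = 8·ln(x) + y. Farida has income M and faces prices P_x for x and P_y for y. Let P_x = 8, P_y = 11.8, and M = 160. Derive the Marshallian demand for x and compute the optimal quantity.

MU_x = 8/x, MU_y = 1. Tangency: 8/x = P_x/P_y.
So x*(P_x,P_y) = 8·P_y/P_x, independent of income; and y* = (M − 8·P_y)/P_y.
At the given prices: x* = 8·11.8/8 = 11.8.

x* = 11.8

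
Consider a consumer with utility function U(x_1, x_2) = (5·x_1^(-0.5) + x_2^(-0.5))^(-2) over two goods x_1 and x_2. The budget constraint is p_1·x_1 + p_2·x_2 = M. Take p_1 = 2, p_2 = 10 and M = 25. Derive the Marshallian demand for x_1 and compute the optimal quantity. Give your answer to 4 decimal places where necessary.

MU_x_1 ∝ 5·x_1^(-1.5), MU_x_2 ∝ x_2^(-1.5), so MRS = 5·(x_2/x_1)^(1.5) = p_1/p_2.
Solve for the ratio: x_2/x_1 = [(1/5)·p_1/p_2]^(2/3).
Substitute x_2 = (x_2/x_1)·x_1 into the budget: x_1* = M/(p_1 + p_2·(x_2/x_1)).
Numerically x_2/x_1 = 0.116961, so x_1* = 25/(2 + 10·0.116961) = 7.8874.

x_1* = 7.8874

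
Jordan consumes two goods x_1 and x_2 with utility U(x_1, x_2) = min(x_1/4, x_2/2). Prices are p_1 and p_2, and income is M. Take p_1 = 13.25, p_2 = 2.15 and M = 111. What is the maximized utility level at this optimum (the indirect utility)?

Leontief preferences: the optimum is at the kink where x_1/4 = x_2/2, i.e. x_2 = (1/2)·x_1.
Budget: p_1·x_1 + p_2·(1/2)·x_1 = M, so (4·p_1 + 2·p_2)·x_1 = 4·M.
Demand: x_1*(p_1,p_2,M) = 4·M/(4·p_1 + 2·p_2), x_2* = 2·M/(4·p_1 + 2·p_2).
Here 4·13.25 + 2·2.15 = 57.3, giving x_1* = 7.7487 and x_2* = 3.8743.
Utility at the optimum: U(7.7487, 3.8743) = 1.9372.

V = 1.9372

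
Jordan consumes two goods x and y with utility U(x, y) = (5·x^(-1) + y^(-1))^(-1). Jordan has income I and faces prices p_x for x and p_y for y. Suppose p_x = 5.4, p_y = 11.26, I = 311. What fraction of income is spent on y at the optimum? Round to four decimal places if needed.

From the CES first-order condition, 5·(y/x)^(2) = p_x/p_y.
Solve for the ratio: y/x = [(1/5)·p_x/p_y]^(0.5).
Substitute y = (y/x)·x into the budget: x* = I/(p_x + p_y·(y/x)).
Numerically y/x = 0.309701, so x* = 311/(5.4 + 11.26·0.309701) = 34.994 and y* = 0.309701·34.994 = 10.8377.
Expenditure on y: 11.26·10.8377 = 122.0323; share = 0.3924.

share on y = 0.3924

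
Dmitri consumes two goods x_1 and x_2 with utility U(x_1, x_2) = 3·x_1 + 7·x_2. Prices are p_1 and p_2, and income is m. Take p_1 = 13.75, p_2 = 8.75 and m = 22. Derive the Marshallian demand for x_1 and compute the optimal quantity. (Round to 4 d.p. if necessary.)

x_1* = 0

Perfect substitutes: compare marginal utility per dollar. 3/p_1 vs 7/p_2 → 0.2182 vs 0.8.
x_2 gives more utility per dollar, so spend all income on x_2: x_2* = m/p_2, x_1* = 0.
Numerically: x_1* = 0, x_2* = 2.5143.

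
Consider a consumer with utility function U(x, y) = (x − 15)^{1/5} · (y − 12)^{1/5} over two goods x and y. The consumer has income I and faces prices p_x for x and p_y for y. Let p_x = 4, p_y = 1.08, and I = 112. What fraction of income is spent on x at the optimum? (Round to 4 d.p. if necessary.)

This is Cobb-Douglas in (x−15, y−12): tangency gives 0.2·p_y·(y−12) = 0.2·p_x·(x−15).
Substituting into the budget: x* = 15 + 0.5·(I − 15·p_x − 12·p_y)/p_x, and y* = 12 + 0.5·(…)/p_y.
Discretionary income = 112 − 15·4 − 12·1.08 = 39.04; x* = 15 + 0.5·39.04/4 = 19.88; y* = 12 + 0.5·39.04/1.08 = 30.0741.
Expenditure on x: 4·19.88 = 79.52; share = 0.71.

share on x = 0.71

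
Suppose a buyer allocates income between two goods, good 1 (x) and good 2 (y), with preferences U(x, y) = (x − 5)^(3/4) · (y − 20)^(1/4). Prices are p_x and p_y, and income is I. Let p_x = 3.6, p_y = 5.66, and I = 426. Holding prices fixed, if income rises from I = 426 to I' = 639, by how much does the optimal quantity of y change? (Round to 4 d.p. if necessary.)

Δy* = 9.4081

After buying the subsistence bundle (5, 20), a share 0.75 of the remaining income goes to x: x* = 5 + 0.75·(I − 5p_x − 20p_y)/p_x.
Discretionary income = 426 − 5·3.6 − 20·5.66 = 294.8; y* = 20 + 0.25·294.8/5.66 = 33.0212.
At I' = 639: y* = 42.4293. Change: 42.4293 − 33.0212 = 9.4081.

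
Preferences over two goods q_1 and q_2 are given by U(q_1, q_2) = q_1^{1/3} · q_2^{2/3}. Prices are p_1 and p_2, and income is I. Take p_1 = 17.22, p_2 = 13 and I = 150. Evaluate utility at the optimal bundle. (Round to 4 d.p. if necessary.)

Tangency: MRS = (1/2)·q_2/q_1 = p_1/p_2.
So 1/3·p_2·q_2 = 2/3·p_1·q_1; combined with the budget, a share 1/3 of income goes to q_1.
Demand: q_1*(p_1,p_2,I) = 1/3·I/p_1 and q_2* = 2/3·I/p_2.
At p_1=17.22, p_2=13, I=150: q_1* = 1/3·150/17.22 = 2.9036, q_2* = 7.6923.
Utility at the optimum: U(2.9036, 7.6923) = 5.5593.

V = 5.5593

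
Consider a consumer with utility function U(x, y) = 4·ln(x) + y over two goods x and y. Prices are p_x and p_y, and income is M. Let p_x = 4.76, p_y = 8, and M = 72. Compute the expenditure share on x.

MU_x = 4/x, MU_y = 1. Tangency: 4/x = p_x/p_y.
So x*(p_x,p_y) = 4·p_y/p_x, independent of income; and y* = (M − 4·p_y)/p_y.
At the given prices: x* = 4·8/4.76 = 6.7227, and y* = 5.
Expenditure on x: 4.76·6.7227 = 32; share = 0.4444.

share on x = 0.4444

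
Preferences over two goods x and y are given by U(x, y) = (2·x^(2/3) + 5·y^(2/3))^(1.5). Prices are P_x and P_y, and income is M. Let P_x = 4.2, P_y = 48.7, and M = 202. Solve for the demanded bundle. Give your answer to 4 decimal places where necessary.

MRS = MU_x/MU_y = (2/5)·(y/x)^(1/3). Set equal to P_x/P_y.
Solve for the ratio: y/x = [(5/2)·P_x/P_y]^(3).
With the ratio pinned down, the budget gives x* = M/(P_x + P_y·(y/x)) and y* = (y/x)·x*.
Numerically y/x = 0.010023, so x* = 202/(4.2 + 48.7·0.010023) = 43.0878 and y* = 0.010023·43.0878 = 0.4319.

x* = 43.0878, y* = 0.4319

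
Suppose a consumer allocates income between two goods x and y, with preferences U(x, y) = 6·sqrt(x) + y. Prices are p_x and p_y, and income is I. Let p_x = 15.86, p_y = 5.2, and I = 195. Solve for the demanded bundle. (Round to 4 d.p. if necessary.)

Set MRS = p_x/p_y: 3·x^(−1/2) = p_x/p_y.
Solve: √x = 3·p_y/p_x, so x*(p_x,p_y) = (3·p_y/p_x)², and y* = (I − p_x·x*)/p_y.
Plugging in: x* = (3·5.2/15.86)² = 0.9675, y* = 34.5492.

x* = 0.9675, y* = 34.5492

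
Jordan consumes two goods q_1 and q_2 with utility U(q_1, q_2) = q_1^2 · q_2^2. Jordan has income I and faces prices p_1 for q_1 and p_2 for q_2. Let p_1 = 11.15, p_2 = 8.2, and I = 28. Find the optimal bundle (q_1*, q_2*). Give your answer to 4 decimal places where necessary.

The MRS is q_2/q_1. Set MRS = p_1/p_2.
So 2·p_2·q_2 = 2·p_1·q_1; combined with the budget, a share 0.5 of income goes to q_1.
Demand: q_1*(p_1,p_2,I) = 0.5·I/p_1 and q_2* = 0.5·I/p_2.
At p_1=11.15, p_2=8.2, I=28: q_1* = 0.5·28/11.15 = 1.2556, q_2* = 1.7073.

q_1* = 1.2556, q_2* = 1.7073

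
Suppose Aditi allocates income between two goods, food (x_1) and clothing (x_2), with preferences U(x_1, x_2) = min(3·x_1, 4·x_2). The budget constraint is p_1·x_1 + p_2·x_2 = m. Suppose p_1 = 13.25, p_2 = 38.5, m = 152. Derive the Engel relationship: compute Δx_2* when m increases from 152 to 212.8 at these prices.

Δx_2* = 1.0825

Leontief preferences: the optimum is at the kink where x_1/4 = x_2/3, i.e. x_2 = (3/4)·x_1.
Budget: p_1·x_1 + p_2·(3/4)·x_1 = m, so (4·p_1 + 3·p_2)·x_1 = 4·m.
Demand: x_1*(p_1,p_2,m) = 4·m/(4·p_1 + 3·p_2), x_2* = 3·m/(4·p_1 + 3·p_2).
Here 4·13.25 + 3·38.5 = 168.5, giving x_2* = 2.7062.
At m' = 212.8: x_2* = 3.7887. Change: 3.7887 − 2.7062 = 1.0825.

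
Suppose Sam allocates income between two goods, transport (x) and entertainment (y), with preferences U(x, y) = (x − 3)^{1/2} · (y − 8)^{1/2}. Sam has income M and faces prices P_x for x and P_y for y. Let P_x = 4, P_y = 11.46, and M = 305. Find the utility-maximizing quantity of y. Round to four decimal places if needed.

y* = 16.7836

Let x' = x−3, y' = y−8. MRS = y'/x' = P_x/P_y.
After buying the subsistence bundle (3, 8), a share 0.5 of the remaining income goes to x: x* = 3 + 0.5·(M − 3P_x − 8P_y)/P_x.
Discretionary income = 305 − 3·4 − 8·11.46 = 201.32; y* = 8 + 0.5·201.32/11.46 = 16.7836.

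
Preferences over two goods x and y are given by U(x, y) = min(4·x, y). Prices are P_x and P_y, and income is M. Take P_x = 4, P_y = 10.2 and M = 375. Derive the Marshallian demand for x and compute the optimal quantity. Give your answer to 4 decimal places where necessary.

Leontief preferences: the optimum is at the kink where x/1 = y/4, i.e. y = 4·x.
Budget: P_x·x + P_y·4·x = M, so (P_x + 4·P_y)·x = M.
Demand: x*(P_x,P_y,M) = M/(P_x + 4·P_y), y* = 4·M/(P_x + 4·P_y).
Here 4 + 4·10.2 = 44.8, giving x* = 8.3705.

x* = 8.3705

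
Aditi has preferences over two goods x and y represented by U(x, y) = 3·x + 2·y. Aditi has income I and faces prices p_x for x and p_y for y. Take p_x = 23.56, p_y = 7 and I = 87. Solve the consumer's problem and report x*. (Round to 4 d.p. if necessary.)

x* = 0

Linear utility — the consumer picks whichever good has higher MU/price: 3/23.56 = 0.1273 vs 2/7 = 0.2857.
y gives more utility per dollar, so spend all income on y: y* = I/p_y, x* = 0.
Numerically: x* = 0, y* = 12.4286.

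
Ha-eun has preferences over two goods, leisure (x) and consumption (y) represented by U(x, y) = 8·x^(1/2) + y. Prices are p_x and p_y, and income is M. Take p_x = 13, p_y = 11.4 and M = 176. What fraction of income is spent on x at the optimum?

MU_x = 4/√x, MU_y = 1. Tangency: 4/√x = p_x/p_y.
Thus x* = (4·p_y/p_x)² — independent of M — with the rest of income spent on y.
Plugging in: x* = (4·11.4/13)² = 12.3039, y* = 1.4078.
Expenditure on x: 13·12.3039 = 159.9508; share = 0.9088.

share on x = 0.9088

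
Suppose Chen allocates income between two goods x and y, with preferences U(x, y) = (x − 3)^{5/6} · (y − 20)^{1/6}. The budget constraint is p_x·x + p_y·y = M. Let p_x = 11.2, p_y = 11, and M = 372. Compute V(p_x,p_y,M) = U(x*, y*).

V = 6.7571

After buying the subsistence bundle (3, 20), a share 5/6 of the remaining income goes to x: x* = 3 + 5/6·(M − 3p_x − 20p_y)/p_x.
Discretionary income = 372 − 3·11.2 − 20·11 = 118.4; x* = 3 + 5/6·118.4/11.2 = 11.8095; y* = 20 + 1/6·118.4/11 = 21.7939.
Utility at the optimum: U(11.8095, 21.7939) = 6.7571.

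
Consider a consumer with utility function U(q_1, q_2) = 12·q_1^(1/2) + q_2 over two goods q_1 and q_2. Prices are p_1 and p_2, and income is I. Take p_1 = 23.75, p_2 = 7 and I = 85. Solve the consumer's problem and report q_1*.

MU_q_1 = 6/√q_1, MU_q_2 = 1. Tangency: 6/√q_1 = p_1/p_2.
Thus q_1* = (6·p_2/p_1)² — independent of I — with the rest of income spent on q_2.
Plugging in: q_1* = (6·7/23.75)² = 3.1273.

q_1* = 3.1273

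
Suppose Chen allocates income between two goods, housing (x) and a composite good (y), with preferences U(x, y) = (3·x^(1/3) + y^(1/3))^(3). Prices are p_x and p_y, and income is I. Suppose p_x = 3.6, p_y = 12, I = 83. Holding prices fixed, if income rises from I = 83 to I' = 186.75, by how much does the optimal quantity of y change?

MRS = MU_x/MU_y = 3·(y/x)^(2/3). Set equal to p_x/p_y.
Hence y/x = ((1/3)·p_x/p_y)^(1/(2/3)), i.e. raised to the 1.5 power.
With the ratio pinned down, the budget gives x* = I/(p_x + p_y·(y/x)) and y* = (y/x)·x*.
Numerically y/x = 0.031623, so x* = 83/(3.6 + 12·0.031623) = 20.857 and y* = 0.031623·20.857 = 0.6596.
At I' = 186.75: y* = 1.484. Change: 1.484 − 0.6596 = 0.8244.

Δy* = 0.8244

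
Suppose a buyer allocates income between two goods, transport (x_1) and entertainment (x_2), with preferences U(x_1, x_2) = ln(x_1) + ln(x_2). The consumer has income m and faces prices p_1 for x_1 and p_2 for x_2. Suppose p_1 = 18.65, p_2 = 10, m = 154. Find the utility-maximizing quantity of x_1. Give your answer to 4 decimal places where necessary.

At p_1=18.65, p_2=10, m=154: x_1* = 0.5·154/18.65 = 4.1287.

x_1* = 4.1287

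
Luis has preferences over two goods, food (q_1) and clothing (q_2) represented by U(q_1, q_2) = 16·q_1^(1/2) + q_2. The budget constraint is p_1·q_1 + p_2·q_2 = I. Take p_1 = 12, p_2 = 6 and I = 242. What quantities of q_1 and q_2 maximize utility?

q_1* = 16, q_2* = 8.3333

Solve: √q_1 = 8·p_2/p_1, so q_1*(p_1,p_2) = (8·p_2/p_1)², and q_2* = (I − p_1·q_1*)/p_2.
Plugging in: q_1* = (8·6/12)² = 16, q_2* = 8.3333.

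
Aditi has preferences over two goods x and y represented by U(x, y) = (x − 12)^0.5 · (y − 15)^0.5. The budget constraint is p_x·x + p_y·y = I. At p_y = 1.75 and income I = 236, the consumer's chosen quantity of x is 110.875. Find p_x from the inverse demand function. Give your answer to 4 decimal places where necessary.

MRS = (y−15)/(x−12). Tangency with p_x/p_y gives y−15 = (p_x/p_y)·(x−12).
Substituting into the budget: x* = 12 + 0.5·(I − 12·p_x − 15·p_y)/p_x, and y* = 15 + 0.5·(…)/p_y.
Set x* = 110.875 in the demand function and solve for p_x: p_x = 1.

p_x = 1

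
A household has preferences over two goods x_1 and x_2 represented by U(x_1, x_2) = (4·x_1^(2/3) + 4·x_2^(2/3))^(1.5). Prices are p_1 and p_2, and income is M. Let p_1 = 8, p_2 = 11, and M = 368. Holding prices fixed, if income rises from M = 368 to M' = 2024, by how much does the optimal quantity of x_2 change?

Δx_2* = 52.0806

With the ratio pinned down, the budget gives x_1* = M/(p_1 + p_2·(x_2/x_1)) and x_2* = (x_2/x_1)·x_1*.
Numerically x_2/x_1 = 0.384673, so x_1* = 368/(8 + 11·0.384673) = 30.0865 and x_2* = 0.384673·30.0865 = 11.5735.
At M' = 2024: x_2* = 63.6541. Change: 63.6541 − 11.5735 = 52.0806.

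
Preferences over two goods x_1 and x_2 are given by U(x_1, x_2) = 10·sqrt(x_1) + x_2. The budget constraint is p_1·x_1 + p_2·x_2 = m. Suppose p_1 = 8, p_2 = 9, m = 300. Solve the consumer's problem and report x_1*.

MU_x_1 = 5/√x_1, MU_x_2 = 1. Tangency: 5/√x_1 = p_1/p_2.
Solve: √x_1 = 5·p_2/p_1, so x_1*(p_1,p_2) = (5·p_2/p_1)², and x_2* = (m − p_1·x_1*)/p_2.
Plugging in: x_1* = (5·9/8)² = 31.6406.

x_1* = 31.6406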